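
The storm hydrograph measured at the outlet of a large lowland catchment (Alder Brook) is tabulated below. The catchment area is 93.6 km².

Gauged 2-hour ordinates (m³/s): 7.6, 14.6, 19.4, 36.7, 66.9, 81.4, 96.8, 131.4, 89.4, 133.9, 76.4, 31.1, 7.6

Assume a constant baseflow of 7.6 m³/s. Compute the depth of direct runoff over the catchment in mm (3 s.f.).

d ≈ 53.4 mm

Direct runoff: 0.0, 7.0, 11.8, 29.1, 59.3, 73.8, 89.2, 123.8, 81.8, 126.3, 68.8, 23.5, 0.0 m³/s; ΣQ_DR = 694.4 m³/s.
V = ΣQ_DR · Δt = 694.4 × 7200 s = 5.000 × 10^6 m³.
Over A = 93.6 km², depth = V / A = 53.4 mm.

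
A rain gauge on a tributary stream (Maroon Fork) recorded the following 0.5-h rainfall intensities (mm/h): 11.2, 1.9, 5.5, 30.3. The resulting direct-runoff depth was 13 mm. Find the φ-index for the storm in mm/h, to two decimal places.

Only the 2 blocks with intensity above φ contribute runoff: 11.2, 30.3 mm/h.
Σ(I−φ)·Δt = d  ⇒  (11.2+30.3 − 2φ)·0.5 = 13
φ = (41.50 − 13/0.5) / 2 = 7.75 mm/h.

φ ≈ 7.75 mm/h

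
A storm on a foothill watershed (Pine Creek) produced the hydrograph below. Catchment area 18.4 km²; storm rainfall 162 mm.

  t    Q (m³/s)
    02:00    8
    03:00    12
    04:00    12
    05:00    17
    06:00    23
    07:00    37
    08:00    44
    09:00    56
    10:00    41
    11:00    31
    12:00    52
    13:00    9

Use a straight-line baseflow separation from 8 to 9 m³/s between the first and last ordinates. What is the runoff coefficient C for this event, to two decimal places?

C ≈ 0.29

ΣQ_DR = 240.0 m³/s; V = ΣQ_DR·Δt = 8.640 × 10^5 m³.
Runoff depth d = V / A = 46.96 mm.
C = d / P = 46.96 / 162 = 0.29.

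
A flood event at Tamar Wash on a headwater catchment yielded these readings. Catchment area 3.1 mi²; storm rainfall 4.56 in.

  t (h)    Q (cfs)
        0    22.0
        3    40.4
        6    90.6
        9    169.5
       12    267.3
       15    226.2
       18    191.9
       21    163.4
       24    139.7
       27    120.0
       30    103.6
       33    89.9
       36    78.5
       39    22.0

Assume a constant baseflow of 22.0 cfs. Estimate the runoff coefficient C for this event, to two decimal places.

C ≈ 0.47

ΣQ_DR = 1417 cfs; V = ΣQ_DR·Δt = 1.530 × 10^7 ft³.
Runoff depth d = V / A = 2.125 in.
C = d / P = 2.125 / 4.56 = 0.47.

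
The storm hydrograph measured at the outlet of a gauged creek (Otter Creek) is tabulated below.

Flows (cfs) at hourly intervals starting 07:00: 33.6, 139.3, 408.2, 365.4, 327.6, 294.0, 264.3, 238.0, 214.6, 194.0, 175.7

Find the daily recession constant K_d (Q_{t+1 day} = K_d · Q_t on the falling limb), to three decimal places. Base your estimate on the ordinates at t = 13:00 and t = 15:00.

K_d ≈ 0.082

Between t = 13:00 and t = 15:00 the flow falls from 264.3 to 214.6 cfs over 2×1 h = 2 h.
Per-interval ratio K = (214.6/264.3)^(1/2) = 0.9011; K_d = K^(24/1) = 0.082.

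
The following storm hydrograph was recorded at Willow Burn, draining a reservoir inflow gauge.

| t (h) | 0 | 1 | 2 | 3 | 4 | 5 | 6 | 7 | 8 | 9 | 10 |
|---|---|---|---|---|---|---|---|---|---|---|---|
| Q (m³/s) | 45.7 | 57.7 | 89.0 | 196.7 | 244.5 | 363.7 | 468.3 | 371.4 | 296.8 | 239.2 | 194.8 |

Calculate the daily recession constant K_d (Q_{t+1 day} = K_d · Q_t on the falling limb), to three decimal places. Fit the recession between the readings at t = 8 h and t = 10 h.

K_d ≈ 0.006

Between t = 8 h and t = 10 h the flow falls from 296.8 to 194.8 m³/s over 2×1 h = 2 h.
Per-interval ratio K = (194.8/296.8)^(1/2) = 0.8101; K_d = K^(24/1) = 0.006.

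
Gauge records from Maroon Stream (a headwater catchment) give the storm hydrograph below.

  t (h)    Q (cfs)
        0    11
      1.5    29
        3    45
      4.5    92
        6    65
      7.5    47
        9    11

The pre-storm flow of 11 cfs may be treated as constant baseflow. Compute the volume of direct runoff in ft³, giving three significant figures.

V ≈ 1.20 × 10^6 ft³

Direct-runoff ordinates (Q − Q_b): 0.0, 18.0, 34.0, 81.0, 54.0, 36.0, 0.0 cfs.
ΣQ_DR = 223.0 cfs.
With Δt = 1.5 h = 5400 s, V = ΣQ_DR · Δt = 223.0 × 5400 = 1.20 × 10^6 ft³.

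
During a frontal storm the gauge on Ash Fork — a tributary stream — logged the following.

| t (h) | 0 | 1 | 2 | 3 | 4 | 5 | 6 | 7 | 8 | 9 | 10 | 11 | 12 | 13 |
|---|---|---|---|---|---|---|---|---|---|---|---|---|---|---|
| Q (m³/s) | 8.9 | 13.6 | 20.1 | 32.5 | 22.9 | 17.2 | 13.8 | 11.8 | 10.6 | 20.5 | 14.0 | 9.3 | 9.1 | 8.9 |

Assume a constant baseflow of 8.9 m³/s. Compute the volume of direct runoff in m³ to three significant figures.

V ≈ 3.19 × 10^5 m³

Direct-runoff ordinates (Q − Q_b): 0.0, 4.7, 11.2, 23.6, 14.0, 8.3, 4.9, 2.9, 1.7, 11.6, 5.1, 0.4, 0.2, 0.0 m³/s.
ΣQ_DR = 88.60 m³/s.
With Δt = 1 h = 3600 s, V = ΣQ_DR · Δt = 88.60 × 3600 = 3.19 × 10^5 m³.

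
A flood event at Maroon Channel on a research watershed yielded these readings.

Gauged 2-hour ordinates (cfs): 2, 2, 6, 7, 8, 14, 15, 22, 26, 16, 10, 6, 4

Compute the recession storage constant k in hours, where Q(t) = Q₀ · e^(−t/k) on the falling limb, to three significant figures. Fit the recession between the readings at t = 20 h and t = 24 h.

k ≈ 4.37 h

On the falling limb, Q drops from 10 to 4 cfs between t = 20 h and t = 24 h (Δt = 4 h).
k = −Δt / ln(Q₂/Q₁) = −4 / ln(4/10) = 4.37 h.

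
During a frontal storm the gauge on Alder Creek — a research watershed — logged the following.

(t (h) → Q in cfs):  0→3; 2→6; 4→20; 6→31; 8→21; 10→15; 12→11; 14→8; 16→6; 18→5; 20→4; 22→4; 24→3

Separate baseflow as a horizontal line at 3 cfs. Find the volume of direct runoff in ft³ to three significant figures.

Direct-runoff ordinates (Q − Q_b): 0.0, 3.0, 17.0, 28.0, 18.0, 12.0, 8.0, 5.0, 3.0, 2.0, 1.0, 1.0, 0.0 cfs.
ΣQ_DR = 98.00 cfs.
With Δt = 2 h = 7200 s, V = ΣQ_DR · Δt = 98.00 × 7200 = 7.06 × 10^5 ft³.

V ≈ 7.06 × 10^5 ft³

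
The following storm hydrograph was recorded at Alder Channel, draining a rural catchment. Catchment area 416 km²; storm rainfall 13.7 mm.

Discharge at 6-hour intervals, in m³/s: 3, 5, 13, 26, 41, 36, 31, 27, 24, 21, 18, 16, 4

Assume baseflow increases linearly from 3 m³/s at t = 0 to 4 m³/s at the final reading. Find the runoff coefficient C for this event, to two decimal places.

C ≈ 0.83

ΣQ_DR = 219.5 m³/s; V = ΣQ_DR·Δt = 4.741 × 10^6 m³.
Runoff depth d = V / A = 11.40 mm.
C = d / P = 11.40 / 13.7 = 0.83.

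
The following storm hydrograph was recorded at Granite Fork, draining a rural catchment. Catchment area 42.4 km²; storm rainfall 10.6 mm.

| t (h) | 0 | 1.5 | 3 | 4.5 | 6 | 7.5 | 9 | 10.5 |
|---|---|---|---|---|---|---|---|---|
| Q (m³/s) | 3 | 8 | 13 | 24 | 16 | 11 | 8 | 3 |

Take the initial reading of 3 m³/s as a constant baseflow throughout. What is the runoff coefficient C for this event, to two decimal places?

ΣQ_DR = 62.00 m³/s; V = ΣQ_DR·Δt = 3.348 × 10^5 m³.
Runoff depth d = V / A = 7.896 mm.
C = d / P = 7.896 / 10.6 = 0.74.

C ≈ 0.74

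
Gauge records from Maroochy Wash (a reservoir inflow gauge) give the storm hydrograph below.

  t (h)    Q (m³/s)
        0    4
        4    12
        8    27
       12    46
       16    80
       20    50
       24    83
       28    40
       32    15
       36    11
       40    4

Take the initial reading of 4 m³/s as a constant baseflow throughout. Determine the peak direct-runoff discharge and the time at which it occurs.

Q_p = 79.0 m³/s at t = 24 h

Subtracting baseflow gives direct-runoff ordinates: 0.0, 8.0, 23.0, 42.0, 76.0, 46.0, 79.0, 36.0, 11.0, 7.0, 0.0 m³/s.
The maximum is 79.0 m³/s, occurring at the reading for t = 24 h.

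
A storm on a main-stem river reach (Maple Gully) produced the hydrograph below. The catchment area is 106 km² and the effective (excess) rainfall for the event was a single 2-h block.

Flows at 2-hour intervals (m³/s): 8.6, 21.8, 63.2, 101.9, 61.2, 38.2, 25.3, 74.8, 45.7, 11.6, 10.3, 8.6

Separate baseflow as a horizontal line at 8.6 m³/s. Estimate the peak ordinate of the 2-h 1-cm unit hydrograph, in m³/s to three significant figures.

U_p ≈ 37.3 m³/s

Direct runoff: 0.0, 13.2, 54.6, 93.3, 52.6, 29.6, 16.7, 66.2, 37.1, 3.0, 1.7, 0.0 m³/s; ΣQ_DR = 368.0 m³/s, peak = 93.3 m³/s.
Runoff depth d = ΣQ_DR·Δt / A = 368.0 × 7200 / (106 km²) = 25.00 mm.
The 1-cm UH is the DRH scaled by (10 mm)/d, so U_p = 93.3 × 10/25.00 = 37.3 m³/s.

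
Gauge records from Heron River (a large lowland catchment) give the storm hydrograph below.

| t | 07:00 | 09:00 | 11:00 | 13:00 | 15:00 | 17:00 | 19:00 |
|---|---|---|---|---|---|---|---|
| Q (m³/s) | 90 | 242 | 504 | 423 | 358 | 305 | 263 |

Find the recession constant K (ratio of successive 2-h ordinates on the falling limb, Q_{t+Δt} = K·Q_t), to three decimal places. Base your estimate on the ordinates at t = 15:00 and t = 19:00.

K ≈ 0.857

Using the recession-limb readings at t = 15:00 and t = 19:00: Q falls from 358 to 263 m³/s over 2 intervals.
K = (Q₂/Q₁)^(1/2) = (263/358)^(1/2) = 0.857.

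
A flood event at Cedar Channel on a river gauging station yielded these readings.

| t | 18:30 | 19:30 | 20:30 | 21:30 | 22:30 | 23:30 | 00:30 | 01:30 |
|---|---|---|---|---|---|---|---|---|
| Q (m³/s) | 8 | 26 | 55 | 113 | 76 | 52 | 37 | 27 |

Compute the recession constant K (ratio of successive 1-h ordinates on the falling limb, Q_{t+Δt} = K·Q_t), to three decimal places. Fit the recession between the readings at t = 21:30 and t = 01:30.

Using the recession-limb readings at t = 21:30 and t = 01:30: Q falls from 113 to 27 m³/s over 4 intervals.
K = (Q₂/Q₁)^(1/4) = (27/113)^(1/4) = 0.699.

K ≈ 0.699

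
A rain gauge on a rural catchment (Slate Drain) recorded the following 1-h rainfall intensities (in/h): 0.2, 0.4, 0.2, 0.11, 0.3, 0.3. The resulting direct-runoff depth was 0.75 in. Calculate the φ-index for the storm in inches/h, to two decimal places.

Only the 5 blocks with intensity above φ contribute runoff: 0.2, 0.4, 0.2, 0.3, 0.3 in/h.
Σ(I−φ)·Δt = d  ⇒  (0.2+0.4+0.2+0.3+0.3 − 5φ)·1 = 0.75
φ = (1.400 − 0.75/1) / 5 = 0.13 in/h.

φ ≈ 0.13 in/h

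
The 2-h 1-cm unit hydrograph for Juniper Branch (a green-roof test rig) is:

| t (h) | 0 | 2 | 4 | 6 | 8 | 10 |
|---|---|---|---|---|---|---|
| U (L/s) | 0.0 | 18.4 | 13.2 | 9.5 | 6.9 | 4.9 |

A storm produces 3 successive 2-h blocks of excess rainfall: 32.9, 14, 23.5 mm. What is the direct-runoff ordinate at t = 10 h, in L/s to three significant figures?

Q ≈ 48.1 L/s

By discrete convolution, Q_j = Σ (P_i / 10 mm) · U_{j−i}.
At t = 10 h (j=5): Q = (32.9/10)·4.9 + (14/10)·6.9 + (23.5/10)·9.5 = 48.1 L/s.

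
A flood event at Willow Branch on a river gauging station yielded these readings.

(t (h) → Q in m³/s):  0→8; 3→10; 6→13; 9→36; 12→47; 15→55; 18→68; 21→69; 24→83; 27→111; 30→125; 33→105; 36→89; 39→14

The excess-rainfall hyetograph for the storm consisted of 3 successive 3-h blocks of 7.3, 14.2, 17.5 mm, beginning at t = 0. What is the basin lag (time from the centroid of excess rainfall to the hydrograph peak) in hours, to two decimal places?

t_L ≈ 24.72 h

Centroid of excess rainfall: t_c = Σ P_i·t̄_i / ΣP_i = 5.2846 h (block centres at 1.5, 4.5, 7.5 h).
Hydrograph peak occurs at t = 30 h, so basin lag t_L = 30 − 5.2846 = 24.72 h.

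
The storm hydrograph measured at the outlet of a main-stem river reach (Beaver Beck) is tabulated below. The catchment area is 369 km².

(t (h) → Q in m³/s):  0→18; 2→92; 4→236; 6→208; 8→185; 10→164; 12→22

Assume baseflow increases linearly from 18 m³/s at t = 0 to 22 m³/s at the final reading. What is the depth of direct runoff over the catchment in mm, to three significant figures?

d ≈ 15.3 mm

Direct runoff: 0.00, 73.33, 216.67, 188.00, 164.33, 142.67, 0.00 m³/s; ΣQ_DR = 785.0 m³/s.
V = ΣQ_DR · Δt = 785.0 × 7200 s = 5.652 × 10^6 m³.
Over A = 369 km², depth = V / A = 15.3 mm.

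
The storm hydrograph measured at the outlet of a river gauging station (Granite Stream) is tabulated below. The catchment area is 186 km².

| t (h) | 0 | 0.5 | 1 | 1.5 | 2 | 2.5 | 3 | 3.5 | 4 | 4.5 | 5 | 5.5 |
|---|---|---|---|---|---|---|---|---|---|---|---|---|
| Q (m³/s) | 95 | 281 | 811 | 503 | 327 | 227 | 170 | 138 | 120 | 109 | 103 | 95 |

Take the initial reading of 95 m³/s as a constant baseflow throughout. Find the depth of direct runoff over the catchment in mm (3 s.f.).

d ≈ 17.8 mm

Direct runoff: 0.0, 186.0, 716.0, 408.0, 232.0, 132.0, 75.0, 43.0, 25.0, 14.0, 8.0, 0.0 m³/s; ΣQ_DR = 1839 m³/s.
V = ΣQ_DR · Δt = 1839 × 1800 s = 3.310 × 10^6 m³.
Over A = 186 km², depth = V / A = 17.8 mm.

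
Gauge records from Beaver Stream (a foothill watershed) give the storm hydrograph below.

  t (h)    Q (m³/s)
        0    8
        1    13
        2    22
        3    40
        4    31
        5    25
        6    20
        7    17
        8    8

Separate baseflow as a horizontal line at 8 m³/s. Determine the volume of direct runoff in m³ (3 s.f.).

V ≈ 4.03 × 10^5 m³

Direct-runoff ordinates (Q − Q_b): 0.0, 5.0, 14.0, 32.0, 23.0, 17.0, 12.0, 9.0, 0.0 m³/s.
ΣQ_DR = 112.0 m³/s.
With Δt = 1 h = 3600 s, V = ΣQ_DR · Δt = 112.0 × 3600 = 4.03 × 10^5 m³.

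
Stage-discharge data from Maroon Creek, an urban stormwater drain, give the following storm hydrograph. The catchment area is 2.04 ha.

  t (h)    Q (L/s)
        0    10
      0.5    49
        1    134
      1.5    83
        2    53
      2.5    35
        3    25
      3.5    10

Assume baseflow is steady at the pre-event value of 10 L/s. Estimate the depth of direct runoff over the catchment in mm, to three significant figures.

Direct runoff: 0.0, 39.0, 124.0, 73.0, 43.0, 25.0, 15.0, 0.0 L/s; ΣQ_DR = 319.0 L/s.
V = ΣQ_DR · Δt = 319.0 × 1800 s = 5.742 × 10^5 L.
Over A = 2.04 ha, depth = V / A = 28.1 mm.

d ≈ 28.1 mm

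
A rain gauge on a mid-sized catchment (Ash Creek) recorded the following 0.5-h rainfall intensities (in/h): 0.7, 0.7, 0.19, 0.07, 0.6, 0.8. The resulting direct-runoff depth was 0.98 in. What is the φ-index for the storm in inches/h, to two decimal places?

Only the 4 blocks with intensity above φ contribute runoff: 0.7, 0.7, 0.6, 0.8 in/h.
Σ(I−φ)·Δt = d  ⇒  (0.7+0.7+0.6+0.8 − 4φ)·0.5 = 0.98
φ = (2.800 − 0.98/0.5) / 4 = 0.21 in/h.

φ ≈ 0.21 in/h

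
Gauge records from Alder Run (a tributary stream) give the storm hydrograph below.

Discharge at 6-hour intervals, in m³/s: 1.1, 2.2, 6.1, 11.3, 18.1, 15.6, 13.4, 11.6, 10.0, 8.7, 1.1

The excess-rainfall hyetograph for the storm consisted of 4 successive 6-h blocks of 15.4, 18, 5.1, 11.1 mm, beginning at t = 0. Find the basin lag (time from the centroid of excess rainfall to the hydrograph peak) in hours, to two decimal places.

t_L ≈ 13.56 h

Centroid of excess rainfall: t_c = Σ P_i·t̄_i / ΣP_i = 10.4395 h (block centres at 3, 9, 15, 21 h).
Hydrograph peak occurs at t = 24 h, so basin lag t_L = 24 − 10.4395 = 13.56 h.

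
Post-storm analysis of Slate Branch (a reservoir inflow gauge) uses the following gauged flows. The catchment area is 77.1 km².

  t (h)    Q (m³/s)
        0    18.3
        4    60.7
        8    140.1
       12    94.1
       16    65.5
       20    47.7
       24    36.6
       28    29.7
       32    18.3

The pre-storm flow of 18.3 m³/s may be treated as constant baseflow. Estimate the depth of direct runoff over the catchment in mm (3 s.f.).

d ≈ 64.7 mm

Direct runoff: 0.0, 42.4, 121.8, 75.8, 47.2, 29.4, 18.3, 11.4, 0.0 m³/s; ΣQ_DR = 346.3 m³/s.
V = ΣQ_DR · Δt = 346.3 × 14400 s = 4.987 × 10^6 m³.
Over A = 77.1 km², depth = V / A = 64.7 mm.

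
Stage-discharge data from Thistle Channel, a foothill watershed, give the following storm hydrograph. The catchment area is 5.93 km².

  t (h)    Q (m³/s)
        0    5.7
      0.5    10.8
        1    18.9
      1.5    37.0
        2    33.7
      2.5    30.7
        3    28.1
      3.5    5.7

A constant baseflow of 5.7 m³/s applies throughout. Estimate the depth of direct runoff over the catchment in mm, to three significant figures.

d ≈ 37.9 mm

Direct runoff: 0.0, 5.1, 13.2, 31.3, 28.0, 25.0, 22.4, 0.0 m³/s; ΣQ_DR = 125.0 m³/s.
V = ΣQ_DR · Δt = 125.0 × 1800 s = 2.250 × 10^5 m³.
Over A = 5.93 km², depth = V / A = 37.9 mm.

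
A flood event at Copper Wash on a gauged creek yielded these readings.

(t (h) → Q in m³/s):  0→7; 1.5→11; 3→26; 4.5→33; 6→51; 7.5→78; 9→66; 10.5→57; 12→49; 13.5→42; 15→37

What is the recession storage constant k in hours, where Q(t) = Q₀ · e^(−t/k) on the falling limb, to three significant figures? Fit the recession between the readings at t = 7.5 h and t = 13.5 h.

k ≈ 9.69 h

On the falling limb, Q drops from 78 to 42 m³/s between t = 7.5 h and t = 13.5 h (Δt = 6 h).
k = −Δt / ln(Q₂/Q₁) = −6 / ln(42/78) = 9.69 h.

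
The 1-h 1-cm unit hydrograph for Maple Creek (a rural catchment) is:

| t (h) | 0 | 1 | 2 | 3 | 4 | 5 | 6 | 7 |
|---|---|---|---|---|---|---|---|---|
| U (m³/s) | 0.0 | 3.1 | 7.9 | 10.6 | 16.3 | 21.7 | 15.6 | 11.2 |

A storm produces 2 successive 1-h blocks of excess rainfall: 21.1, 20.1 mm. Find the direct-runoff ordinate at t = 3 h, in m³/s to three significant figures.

By discrete convolution, Q_j = Σ (P_i / 10 mm) · U_{j−i}.
At t = 3 h (j=3): Q = (21.1/10)·10.6 + (20.1/10)·7.9 = 38.2 m³/s.

Q ≈ 38.2 m³/s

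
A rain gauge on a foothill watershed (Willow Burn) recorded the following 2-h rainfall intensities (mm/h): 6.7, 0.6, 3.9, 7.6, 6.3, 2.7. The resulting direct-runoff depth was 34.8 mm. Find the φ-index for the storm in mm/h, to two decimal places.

Only the 5 blocks with intensity above φ contribute runoff: 6.7, 3.9, 7.6, 6.3, 2.7 mm/h.
Σ(I−φ)·Δt = d  ⇒  (6.7+3.9+7.6+6.3+2.7 − 5φ)·2 = 34.8
φ = (27.20 − 34.8/2) / 5 = 1.96 mm/h.

φ ≈ 1.96 mm/h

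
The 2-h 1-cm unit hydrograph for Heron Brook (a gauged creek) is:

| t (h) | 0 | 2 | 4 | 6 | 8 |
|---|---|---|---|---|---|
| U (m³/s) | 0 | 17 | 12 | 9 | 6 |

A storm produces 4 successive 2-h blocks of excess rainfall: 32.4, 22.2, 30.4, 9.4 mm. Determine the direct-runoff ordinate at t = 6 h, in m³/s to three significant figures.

Q ≈ 107 m³/s

By discrete convolution, Q_j = Σ (P_i / 10 mm) · U_{j−i}.
At t = 6 h (j=3): Q = (32.4/10)·9 + (22.2/10)·12 + (30.4/10)·17 + (9.4/10)·0 = 107 m³/s.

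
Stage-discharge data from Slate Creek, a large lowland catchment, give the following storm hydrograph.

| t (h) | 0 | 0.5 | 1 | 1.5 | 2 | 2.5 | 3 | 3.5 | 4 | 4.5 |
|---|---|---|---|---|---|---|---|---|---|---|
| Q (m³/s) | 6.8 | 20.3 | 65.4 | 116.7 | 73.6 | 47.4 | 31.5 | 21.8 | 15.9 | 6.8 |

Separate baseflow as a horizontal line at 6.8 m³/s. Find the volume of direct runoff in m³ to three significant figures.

Direct-runoff ordinates (Q − Q_b): 0.0, 13.5, 58.6, 109.9, 66.8, 40.6, 24.7, 15.0, 9.1, 0.0 m³/s.
ΣQ_DR = 338.2 m³/s.
With Δt = 0.5 h = 1800 s, V = ΣQ_DR · Δt = 338.2 × 1800 = 6.09 × 10^5 m³.

V ≈ 6.09 × 10^5 m³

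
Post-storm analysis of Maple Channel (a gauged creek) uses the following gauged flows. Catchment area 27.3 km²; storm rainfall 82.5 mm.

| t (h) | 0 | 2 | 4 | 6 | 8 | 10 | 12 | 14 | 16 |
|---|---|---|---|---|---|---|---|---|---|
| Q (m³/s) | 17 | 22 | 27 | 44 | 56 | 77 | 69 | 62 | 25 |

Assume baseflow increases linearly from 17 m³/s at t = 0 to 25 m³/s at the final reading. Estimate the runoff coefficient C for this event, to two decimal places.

ΣQ_DR = 210.0 m³/s; V = ΣQ_DR·Δt = 1.512 × 10^6 m³.
Runoff depth d = V / A = 55.38 mm.
C = d / P = 55.38 / 82.5 = 0.67.

C ≈ 0.67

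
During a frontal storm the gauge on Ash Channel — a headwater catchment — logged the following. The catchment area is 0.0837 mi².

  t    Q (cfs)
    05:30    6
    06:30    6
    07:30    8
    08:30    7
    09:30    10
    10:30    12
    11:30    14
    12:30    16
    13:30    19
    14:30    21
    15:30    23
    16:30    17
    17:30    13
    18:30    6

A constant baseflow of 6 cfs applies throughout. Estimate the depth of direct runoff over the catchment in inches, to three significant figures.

d ≈ 1.74 in

Direct runoff: 0.0, 0.0, 2.0, 1.0, 4.0, 6.0, 8.0, 10.0, 13.0, 15.0, 17.0, 11.0, 7.0, 0.0 cfs; ΣQ_DR = 94.00 cfs.
V = ΣQ_DR · Δt = 94.00 × 3600 s = 3.384 × 10^5 ft³.
Over A = 0.0837 mi², depth = V / A = 1.74 in.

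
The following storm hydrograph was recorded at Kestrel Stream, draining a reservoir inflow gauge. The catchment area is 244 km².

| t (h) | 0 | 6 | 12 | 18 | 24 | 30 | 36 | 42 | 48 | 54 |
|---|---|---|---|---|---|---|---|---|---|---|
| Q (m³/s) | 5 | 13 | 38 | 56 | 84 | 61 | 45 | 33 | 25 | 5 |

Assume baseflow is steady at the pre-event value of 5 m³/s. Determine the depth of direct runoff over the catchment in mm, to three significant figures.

Direct runoff: 0.0, 8.0, 33.0, 51.0, 79.0, 56.0, 40.0, 28.0, 20.0, 0.0 m³/s; ΣQ_DR = 315.0 m³/s.
V = ΣQ_DR · Δt = 315.0 × 21600 s = 6.804 × 10^6 m³.
Over A = 244 km², depth = V / A = 27.9 mm.

d ≈ 27.9 mm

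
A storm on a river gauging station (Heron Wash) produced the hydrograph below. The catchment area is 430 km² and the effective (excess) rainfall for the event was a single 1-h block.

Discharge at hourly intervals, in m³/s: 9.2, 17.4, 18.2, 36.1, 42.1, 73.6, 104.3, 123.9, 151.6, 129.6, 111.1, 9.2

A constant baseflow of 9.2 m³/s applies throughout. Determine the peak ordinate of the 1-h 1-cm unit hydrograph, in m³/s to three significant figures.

U_p ≈ 238 m³/s

Direct runoff: 0.0, 8.2, 9.0, 26.9, 32.9, 64.4, 95.1, 114.7, 142.4, 120.4, 101.9, 0.0 m³/s; ΣQ_DR = 715.9 m³/s, peak = 142.4 m³/s.
Runoff depth d = ΣQ_DR·Δt / A = 715.9 × 3600 / (430 km²) = 5.994 mm.
The 1-cm UH is the DRH scaled by (10 mm)/d, so U_p = 142.4 × 10/5.994 = 238 m³/s.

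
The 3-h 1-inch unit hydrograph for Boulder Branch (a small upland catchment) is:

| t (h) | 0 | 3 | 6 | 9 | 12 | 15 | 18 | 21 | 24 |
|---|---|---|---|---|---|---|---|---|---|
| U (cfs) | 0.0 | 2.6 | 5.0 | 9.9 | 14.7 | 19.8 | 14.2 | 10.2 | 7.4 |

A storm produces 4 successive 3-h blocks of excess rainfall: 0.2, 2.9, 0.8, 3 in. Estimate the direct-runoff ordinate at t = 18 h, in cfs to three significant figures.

By discrete convolution, Q_j = Σ (P_i / 1 in) · U_{j−i}.
At t = 18 h (j=6): Q = (0.2/1)·14.2 + (2.9/1)·19.8 + (0.8/1)·14.7 + (3/1)·9.9 = 102 cfs.

Q ≈ 102 cfs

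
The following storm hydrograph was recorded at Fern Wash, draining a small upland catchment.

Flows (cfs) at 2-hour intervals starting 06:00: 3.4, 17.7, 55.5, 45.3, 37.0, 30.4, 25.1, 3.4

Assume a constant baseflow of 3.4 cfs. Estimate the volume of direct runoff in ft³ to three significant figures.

V ≈ 1.37 × 10^6 ft³

Direct-runoff ordinates (Q − Q_b): 0.0, 14.3, 52.1, 41.9, 33.6, 27.0, 21.7, 0.0 cfs.
ΣQ_DR = 190.6 cfs.
With Δt = 2 h = 7200 s, V = ΣQ_DR · Δt = 190.6 × 7200 = 1.37 × 10^6 ft³.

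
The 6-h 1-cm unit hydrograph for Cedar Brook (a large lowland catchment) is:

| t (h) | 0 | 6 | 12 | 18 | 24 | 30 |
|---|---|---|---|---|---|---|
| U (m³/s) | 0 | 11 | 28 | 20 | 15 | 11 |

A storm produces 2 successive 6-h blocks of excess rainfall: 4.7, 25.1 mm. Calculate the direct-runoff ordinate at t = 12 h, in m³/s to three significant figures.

By discrete convolution, Q_j = Σ (P_i / 10 mm) · U_{j−i}.
At t = 12 h (j=2): Q = (4.7/10)·28 + (25.1/10)·11 = 40.8 m³/s.

Q ≈ 40.8 m³/s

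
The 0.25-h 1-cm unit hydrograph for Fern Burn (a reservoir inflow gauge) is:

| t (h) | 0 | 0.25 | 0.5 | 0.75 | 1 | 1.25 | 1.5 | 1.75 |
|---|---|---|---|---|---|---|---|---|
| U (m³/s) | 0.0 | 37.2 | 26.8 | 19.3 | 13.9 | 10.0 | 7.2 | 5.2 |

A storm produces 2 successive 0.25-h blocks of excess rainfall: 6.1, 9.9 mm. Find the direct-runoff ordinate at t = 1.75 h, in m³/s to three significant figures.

Q ≈ 10.3 m³/s

By discrete convolution, Q_j = Σ (P_i / 10 mm) · U_{j−i}.
At t = 1.75 h (j=7): Q = (6.1/10)·5.2 + (9.9/10)·7.2 = 10.3 m³/s.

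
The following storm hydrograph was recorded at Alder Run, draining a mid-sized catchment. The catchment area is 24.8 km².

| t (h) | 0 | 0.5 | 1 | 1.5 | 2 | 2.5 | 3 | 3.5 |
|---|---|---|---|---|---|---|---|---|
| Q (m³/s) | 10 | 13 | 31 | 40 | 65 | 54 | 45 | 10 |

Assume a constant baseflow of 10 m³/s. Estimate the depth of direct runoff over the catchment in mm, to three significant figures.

Direct runoff: 0.0, 3.0, 21.0, 30.0, 55.0, 44.0, 35.0, 0.0 m³/s; ΣQ_DR = 188.0 m³/s.
V = ΣQ_DR · Δt = 188.0 × 1800 s = 3.384 × 10^5 m³.
Over A = 24.8 km², depth = V / A = 13.6 mm.

d ≈ 13.6 mm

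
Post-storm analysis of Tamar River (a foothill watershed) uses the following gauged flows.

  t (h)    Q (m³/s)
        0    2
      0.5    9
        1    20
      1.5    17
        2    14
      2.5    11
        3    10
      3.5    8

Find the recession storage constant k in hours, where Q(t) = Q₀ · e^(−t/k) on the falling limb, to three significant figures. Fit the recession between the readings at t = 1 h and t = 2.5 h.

On the falling limb, Q drops from 20 to 11 m³/s between t = 1 h and t = 2.5 h (Δt = 1.5 h).
k = −Δt / ln(Q₂/Q₁) = −1.5 / ln(11/20) = 2.51 h.

k ≈ 2.51 h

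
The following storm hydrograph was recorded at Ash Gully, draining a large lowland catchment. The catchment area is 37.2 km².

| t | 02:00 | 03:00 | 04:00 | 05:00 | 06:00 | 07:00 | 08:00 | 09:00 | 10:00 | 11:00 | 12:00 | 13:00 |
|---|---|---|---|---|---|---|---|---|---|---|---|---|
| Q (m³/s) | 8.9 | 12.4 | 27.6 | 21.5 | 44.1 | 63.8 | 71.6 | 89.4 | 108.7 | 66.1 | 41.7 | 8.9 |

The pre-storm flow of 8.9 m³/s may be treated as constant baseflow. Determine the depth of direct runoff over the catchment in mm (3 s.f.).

d ≈ 44.3 mm

Direct runoff: 0.0, 3.5, 18.7, 12.6, 35.2, 54.9, 62.7, 80.5, 99.8, 57.2, 32.8, 0.0 m³/s; ΣQ_DR = 457.9 m³/s.
V = ΣQ_DR · Δt = 457.9 × 3600 s = 1.648 × 10^6 m³.
Over A = 37.2 km², depth = V / A = 44.3 mm.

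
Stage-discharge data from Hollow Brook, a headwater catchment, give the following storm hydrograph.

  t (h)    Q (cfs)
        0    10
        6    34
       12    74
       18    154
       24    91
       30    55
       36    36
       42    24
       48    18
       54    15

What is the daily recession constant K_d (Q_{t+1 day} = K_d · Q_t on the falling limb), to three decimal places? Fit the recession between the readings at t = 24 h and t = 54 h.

Between t = 24 h and t = 54 h the flow falls from 91 to 15 cfs over 5×6 h = 30 h.
Per-interval ratio K = (15/91)^(1/5) = 0.6973; K_d = K^(24/6) = 0.236.

K_d ≈ 0.236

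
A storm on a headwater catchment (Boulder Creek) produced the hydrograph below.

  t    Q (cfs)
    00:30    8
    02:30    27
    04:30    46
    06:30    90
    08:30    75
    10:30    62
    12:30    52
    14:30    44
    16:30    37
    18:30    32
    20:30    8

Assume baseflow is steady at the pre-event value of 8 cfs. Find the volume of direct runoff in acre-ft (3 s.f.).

V ≈ 65.0 acre-ft

Direct-runoff ordinates (Q − Q_b): 0.0, 19.0, 38.0, 82.0, 67.0, 54.0, 44.0, 36.0, 29.0, 24.0, 0.0 cfs.
ΣQ_DR = 393.0 cfs.
With Δt = 2 h = 7200 s, V = ΣQ_DR · Δt = 393.0 × 7200 = 2.83 × 10^6 ft³ = 65.0 acre-ft.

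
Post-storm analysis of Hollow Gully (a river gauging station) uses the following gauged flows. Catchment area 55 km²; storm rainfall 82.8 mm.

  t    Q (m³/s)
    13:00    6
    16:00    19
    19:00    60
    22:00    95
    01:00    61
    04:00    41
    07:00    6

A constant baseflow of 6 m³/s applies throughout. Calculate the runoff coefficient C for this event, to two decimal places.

C ≈ 0.58

ΣQ_DR = 246.0 m³/s; V = ΣQ_DR·Δt = 2.657 × 10^6 m³.
Runoff depth d = V / A = 48.31 mm.
C = d / P = 48.31 / 82.8 = 0.58.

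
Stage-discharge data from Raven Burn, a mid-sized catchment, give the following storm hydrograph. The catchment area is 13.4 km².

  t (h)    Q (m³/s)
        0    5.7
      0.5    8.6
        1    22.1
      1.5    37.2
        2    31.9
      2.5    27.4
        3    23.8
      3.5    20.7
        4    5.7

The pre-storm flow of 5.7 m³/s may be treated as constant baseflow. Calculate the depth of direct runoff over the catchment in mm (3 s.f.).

d ≈ 17.7 mm

Direct runoff: 0.0, 2.9, 16.4, 31.5, 26.2, 21.7, 18.1, 15.0, 0.0 m³/s; ΣQ_DR = 131.8 m³/s.
V = ΣQ_DR · Δt = 131.8 × 1800 s = 2.372 × 10^5 m³.
Over A = 13.4 km², depth = V / A = 17.7 mm.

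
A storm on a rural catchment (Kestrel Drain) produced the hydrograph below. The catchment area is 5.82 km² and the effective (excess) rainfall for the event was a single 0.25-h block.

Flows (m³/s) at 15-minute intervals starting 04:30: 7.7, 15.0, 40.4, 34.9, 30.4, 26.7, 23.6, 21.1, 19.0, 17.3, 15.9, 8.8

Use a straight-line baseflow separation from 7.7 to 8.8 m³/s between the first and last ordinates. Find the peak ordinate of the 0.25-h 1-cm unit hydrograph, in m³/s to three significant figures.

Direct runoff: 0.00, 7.20, 32.50, 26.90, 22.30, 18.50, 15.30, 12.70, 10.50, 8.70, 7.20, 0.00 m³/s; ΣQ_DR = 161.8 m³/s, peak = 32.50 m³/s.
Runoff depth d = ΣQ_DR·Δt / A = 161.8 × 900 / (5.82 km²) = 25.02 mm.
The 1-cm UH is the DRH scaled by (10 mm)/d, so U_p = 32.50 × 10/25.02 = 13.0 m³/s.

U_p ≈ 13.0 m³/s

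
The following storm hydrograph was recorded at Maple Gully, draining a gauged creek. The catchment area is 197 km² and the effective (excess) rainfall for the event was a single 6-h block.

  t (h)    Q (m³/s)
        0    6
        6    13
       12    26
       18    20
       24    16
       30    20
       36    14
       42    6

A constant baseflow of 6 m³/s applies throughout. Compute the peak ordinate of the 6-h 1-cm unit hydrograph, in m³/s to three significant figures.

Direct runoff: 0.0, 7.0, 20.0, 14.0, 10.0, 14.0, 8.0, 0.0 m³/s; ΣQ_DR = 73.00 m³/s, peak = 20.0 m³/s.
Runoff depth d = ΣQ_DR·Δt / A = 73.00 × 21600 / (197 km²) = 8.004 mm.
The 1-cm UH is the DRH scaled by (10 mm)/d, so U_p = 20.0 × 10/8.004 = 25.0 m³/s.

U_p ≈ 25.0 m³/s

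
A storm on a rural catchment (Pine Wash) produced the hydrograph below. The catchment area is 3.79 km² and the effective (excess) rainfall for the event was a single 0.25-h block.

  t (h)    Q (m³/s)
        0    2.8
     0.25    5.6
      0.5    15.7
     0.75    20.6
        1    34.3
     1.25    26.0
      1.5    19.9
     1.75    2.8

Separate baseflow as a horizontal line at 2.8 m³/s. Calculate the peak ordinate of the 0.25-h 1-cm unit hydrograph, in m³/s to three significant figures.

U_p ≈ 12.6 m³/s

Direct runoff: 0.0, 2.8, 12.9, 17.8, 31.5, 23.2, 17.1, 0.0 m³/s; ΣQ_DR = 105.3 m³/s, peak = 31.5 m³/s.
Runoff depth d = ΣQ_DR·Δt / A = 105.3 × 900 / (3.79 km²) = 25.01 mm.
The 1-cm UH is the DRH scaled by (10 mm)/d, so U_p = 31.5 × 10/25.01 = 12.6 m³/s.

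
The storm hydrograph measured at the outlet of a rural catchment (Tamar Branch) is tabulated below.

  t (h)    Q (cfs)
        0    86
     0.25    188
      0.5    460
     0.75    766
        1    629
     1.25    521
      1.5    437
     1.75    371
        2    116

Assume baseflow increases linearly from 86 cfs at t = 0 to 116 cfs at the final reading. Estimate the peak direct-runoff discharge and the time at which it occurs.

Subtracting baseflow gives direct-runoff ordinates: 0.00, 98.25, 366.50, 668.75, 528.00, 416.25, 328.50, 258.75, 0.00 cfs.
The maximum is 668.75 cfs, occurring at the reading for t = 0.75 h.

Q_p = 668.75 cfs at t = 0.75 h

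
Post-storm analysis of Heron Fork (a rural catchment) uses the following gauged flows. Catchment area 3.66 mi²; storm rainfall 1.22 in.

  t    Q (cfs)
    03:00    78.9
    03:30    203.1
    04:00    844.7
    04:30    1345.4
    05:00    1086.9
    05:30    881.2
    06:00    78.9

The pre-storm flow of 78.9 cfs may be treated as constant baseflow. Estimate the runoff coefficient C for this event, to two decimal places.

C ≈ 0.69

ΣQ_DR = 3967 cfs; V = ΣQ_DR·Δt = 7.140 × 10^6 ft³.
Runoff depth d = V / A = 0.8397 in.
C = d / P = 0.8397 / 1.22 = 0.69.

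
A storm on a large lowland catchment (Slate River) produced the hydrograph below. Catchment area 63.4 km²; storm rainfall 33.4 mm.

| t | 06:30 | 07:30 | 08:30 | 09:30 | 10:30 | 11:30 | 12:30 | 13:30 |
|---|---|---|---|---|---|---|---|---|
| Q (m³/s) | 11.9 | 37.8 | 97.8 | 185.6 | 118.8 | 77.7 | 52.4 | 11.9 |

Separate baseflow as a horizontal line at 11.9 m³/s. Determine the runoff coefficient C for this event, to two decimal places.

C ≈ 0.85

ΣQ_DR = 498.7 m³/s; V = ΣQ_DR·Δt = 1.795 × 10^6 m³.
Runoff depth d = V / A = 28.32 mm.
C = d / P = 28.32 / 33.4 = 0.85.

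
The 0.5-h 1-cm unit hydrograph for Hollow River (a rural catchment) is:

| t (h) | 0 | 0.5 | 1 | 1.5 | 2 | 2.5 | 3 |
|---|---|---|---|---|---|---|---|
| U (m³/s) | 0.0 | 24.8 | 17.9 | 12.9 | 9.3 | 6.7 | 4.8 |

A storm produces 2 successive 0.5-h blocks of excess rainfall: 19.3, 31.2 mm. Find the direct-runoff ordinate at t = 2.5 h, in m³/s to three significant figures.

Q ≈ 41.9 m³/s

By discrete convolution, Q_j = Σ (P_i / 10 mm) · U_{j−i}.
At t = 2.5 h (j=5): Q = (19.3/10)·6.7 + (31.2/10)·9.3 = 41.9 m³/s.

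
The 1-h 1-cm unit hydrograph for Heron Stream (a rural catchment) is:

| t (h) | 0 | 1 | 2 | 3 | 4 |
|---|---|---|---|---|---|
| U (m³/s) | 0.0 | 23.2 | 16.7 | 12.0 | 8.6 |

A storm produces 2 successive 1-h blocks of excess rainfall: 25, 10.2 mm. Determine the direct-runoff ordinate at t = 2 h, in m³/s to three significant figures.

Q ≈ 65.4 m³/s

By discrete convolution, Q_j = Σ (P_i / 10 mm) · U_{j−i}.
At t = 2 h (j=2): Q = (25/10)·16.7 + (10.2/10)·23.2 = 65.4 m³/s.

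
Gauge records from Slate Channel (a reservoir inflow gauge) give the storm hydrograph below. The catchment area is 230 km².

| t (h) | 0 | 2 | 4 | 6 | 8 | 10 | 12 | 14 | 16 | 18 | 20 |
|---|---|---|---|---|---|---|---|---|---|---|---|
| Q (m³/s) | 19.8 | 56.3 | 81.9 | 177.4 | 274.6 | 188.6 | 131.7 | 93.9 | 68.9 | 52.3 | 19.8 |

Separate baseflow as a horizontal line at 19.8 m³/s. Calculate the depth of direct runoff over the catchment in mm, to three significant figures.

Direct runoff: 0.0, 36.5, 62.1, 157.6, 254.8, 168.8, 111.9, 74.1, 49.1, 32.5, 0.0 m³/s; ΣQ_DR = 947.4 m³/s.
V = ΣQ_DR · Δt = 947.4 × 7200 s = 6.821 × 10^6 m³.
Over A = 230 km², depth = V / A = 29.7 mm.

d ≈ 29.7 mm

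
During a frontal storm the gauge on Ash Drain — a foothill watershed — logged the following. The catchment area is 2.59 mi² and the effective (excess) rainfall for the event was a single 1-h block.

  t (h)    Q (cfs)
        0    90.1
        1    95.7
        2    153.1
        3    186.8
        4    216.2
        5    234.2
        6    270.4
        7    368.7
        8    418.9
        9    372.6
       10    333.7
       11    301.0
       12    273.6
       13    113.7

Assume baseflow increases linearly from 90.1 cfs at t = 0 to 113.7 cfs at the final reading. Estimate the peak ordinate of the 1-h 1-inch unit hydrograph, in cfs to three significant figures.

U_p ≈ 262 cfs

Direct runoff: 0.00, 3.78, 59.37, 91.25, 118.84, 135.02, 169.41, 265.89, 314.28, 266.16, 225.45, 190.93, 161.72, 0.00 cfs; ΣQ_DR = 2002 cfs, peak = 314.28 cfs.
Runoff depth d = ΣQ_DR·Δt / A = 2002 × 3600 / (2.59 mi²) = 1.198 in.
The 1-inch UH is the DRH scaled by (1 in)/d, so U_p = 314.28 × 1/1.198 = 262 cfs.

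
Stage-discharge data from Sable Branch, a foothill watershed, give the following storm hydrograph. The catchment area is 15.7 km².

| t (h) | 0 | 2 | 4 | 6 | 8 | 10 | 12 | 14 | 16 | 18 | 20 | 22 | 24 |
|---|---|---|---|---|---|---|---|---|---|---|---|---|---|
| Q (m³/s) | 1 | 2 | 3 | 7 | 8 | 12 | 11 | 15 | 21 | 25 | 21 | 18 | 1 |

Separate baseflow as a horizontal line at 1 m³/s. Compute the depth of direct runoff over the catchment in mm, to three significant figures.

Direct runoff: 0.0, 1.0, 2.0, 6.0, 7.0, 11.0, 10.0, 14.0, 20.0, 24.0, 20.0, 17.0, 0.0 m³/s; ΣQ_DR = 132.0 m³/s.
V = ΣQ_DR · Δt = 132.0 × 7200 s = 9.504 × 10^5 m³.
Over A = 15.7 km², depth = V / A = 60.5 mm.

d ≈ 60.5 mm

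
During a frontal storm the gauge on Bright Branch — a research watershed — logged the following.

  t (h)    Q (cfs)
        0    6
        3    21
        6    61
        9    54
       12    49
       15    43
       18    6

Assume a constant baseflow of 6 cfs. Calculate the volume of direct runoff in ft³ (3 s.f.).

V ≈ 2.14 × 10^6 ft³

Direct-runoff ordinates (Q − Q_b): 0.0, 15.0, 55.0, 48.0, 43.0, 37.0, 0.0 cfs.
ΣQ_DR = 198.0 cfs.
With Δt = 3 h = 10800 s, V = ΣQ_DR · Δt = 198.0 × 10800 = 2.14 × 10^6 ft³.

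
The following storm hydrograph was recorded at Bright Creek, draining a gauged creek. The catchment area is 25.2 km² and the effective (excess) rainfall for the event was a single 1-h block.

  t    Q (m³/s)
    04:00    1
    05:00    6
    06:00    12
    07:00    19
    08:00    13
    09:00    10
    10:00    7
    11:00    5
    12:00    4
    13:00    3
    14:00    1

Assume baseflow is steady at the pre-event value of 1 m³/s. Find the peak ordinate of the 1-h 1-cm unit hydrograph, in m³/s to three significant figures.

Direct runoff: 0.0, 5.0, 11.0, 18.0, 12.0, 9.0, 6.0, 4.0, 3.0, 2.0, 0.0 m³/s; ΣQ_DR = 70.00 m³/s, peak = 18.0 m³/s.
Runoff depth d = ΣQ_DR·Δt / A = 70.00 × 3600 / (25.2 km²) = 10.00 mm.
The 1-cm UH is the DRH scaled by (10 mm)/d, so U_p = 18.0 × 10/10.00 = 18.0 m³/s.

U_p ≈ 18.0 m³/s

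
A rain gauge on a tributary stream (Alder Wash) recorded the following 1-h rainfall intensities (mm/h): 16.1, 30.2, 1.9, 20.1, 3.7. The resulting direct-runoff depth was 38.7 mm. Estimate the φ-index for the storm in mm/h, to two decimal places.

Only the 3 blocks with intensity above φ contribute runoff: 16.1, 30.2, 20.1 mm/h.
Σ(I−φ)·Δt = d  ⇒  (16.1+30.2+20.1 − 3φ)·1 = 38.7
φ = (66.40 − 38.7/1) / 3 = 9.23 mm/h.

φ ≈ 9.23 mm/h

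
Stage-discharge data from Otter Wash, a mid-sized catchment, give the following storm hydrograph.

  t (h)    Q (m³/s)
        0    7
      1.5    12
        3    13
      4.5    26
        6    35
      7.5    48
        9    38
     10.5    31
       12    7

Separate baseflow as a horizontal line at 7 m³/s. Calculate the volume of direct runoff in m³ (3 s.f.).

V ≈ 8.32 × 10^5 m³

Direct-runoff ordinates (Q − Q_b): 0.0, 5.0, 6.0, 19.0, 28.0, 41.0, 31.0, 24.0, 0.0 m³/s.
ΣQ_DR = 154.0 m³/s.
With Δt = 1.5 h = 5400 s, V = ΣQ_DR · Δt = 154.0 × 5400 = 8.32 × 10^5 m³.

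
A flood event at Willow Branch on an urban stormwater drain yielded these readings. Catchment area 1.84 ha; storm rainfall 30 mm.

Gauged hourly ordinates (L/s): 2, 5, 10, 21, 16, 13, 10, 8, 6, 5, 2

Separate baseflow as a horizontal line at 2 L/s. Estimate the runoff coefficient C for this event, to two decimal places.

ΣQ_DR = 76.00 L/s; V = ΣQ_DR·Δt = 2.736 × 10^5 L.
Runoff depth d = V / A = 14.87 mm.
C = d / P = 14.87 / 30 = 0.50.

C ≈ 0.50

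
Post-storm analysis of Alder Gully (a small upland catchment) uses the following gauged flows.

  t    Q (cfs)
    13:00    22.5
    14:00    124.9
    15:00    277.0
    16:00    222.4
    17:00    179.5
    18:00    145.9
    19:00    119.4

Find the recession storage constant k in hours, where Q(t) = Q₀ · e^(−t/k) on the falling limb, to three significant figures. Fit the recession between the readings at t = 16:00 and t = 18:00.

k ≈ 4.74 h

On the falling limb, Q drops from 222.4 to 145.9 cfs between t = 16:00 and t = 18:00 (Δt = 2 h).
k = −Δt / ln(Q₂/Q₁) = −2 / ln(145.9/222.4) = 4.74 h.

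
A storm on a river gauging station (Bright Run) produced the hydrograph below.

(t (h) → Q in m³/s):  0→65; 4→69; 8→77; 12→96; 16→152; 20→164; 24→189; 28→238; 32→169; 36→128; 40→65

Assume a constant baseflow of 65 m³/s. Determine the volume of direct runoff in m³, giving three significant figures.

Direct-runoff ordinates (Q − Q_b): 0.0, 4.0, 12.0, 31.0, 87.0, 99.0, 124.0, 173.0, 104.0, 63.0, 0.0 m³/s.
ΣQ_DR = 697.0 m³/s.
With Δt = 4 h = 14400 s, V = ΣQ_DR · Δt = 697.0 × 14400 = 1.00 × 10^7 m³.

V ≈ 1.00 × 10^7 m³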